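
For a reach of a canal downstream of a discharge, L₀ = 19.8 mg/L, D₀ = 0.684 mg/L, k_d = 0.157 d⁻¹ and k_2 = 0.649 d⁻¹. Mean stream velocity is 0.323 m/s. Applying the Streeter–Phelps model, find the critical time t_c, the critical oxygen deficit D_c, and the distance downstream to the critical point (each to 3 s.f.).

t_c ≈ 2.65 d; D_c ≈ 3.16 mg/L; x_c ≈ 74.0 km

At the critical point dD/dt = 0, so k_d L₀ e^(−k_d t) = k_2 D. Substituting D(t) from the Streeter–Phelps equation and solving for t gives
t_c = ln[(k_2/k_d)(1 − D₀(k_2−k_d)/(k_d L₀))] / (k_2−k_d).
Here k_2−k_d = 0.4920 d⁻¹ and 1 − D₀(k_2−k_d)/(k_d L₀) = 1 − 0.684×0.4920/(0.157×19.8) = 0.8917, so
t_c = ln(4.134 × 0.8917) / 0.4920 = 1.305 / 0.4920 = 2.652 d.
D_c = (k_d/k_2) L₀ e^(−k_d t_c) = (0.157/0.649) × 19.8 × e^(−0.157×2.652) = 0.2419 × 19.8 × 0.6595 = 3.159 mg/L.
x_c = v t_c = 0.323 m/s × 2.652 d × 86400 s/d = 74000 m ≈ 74.0 km.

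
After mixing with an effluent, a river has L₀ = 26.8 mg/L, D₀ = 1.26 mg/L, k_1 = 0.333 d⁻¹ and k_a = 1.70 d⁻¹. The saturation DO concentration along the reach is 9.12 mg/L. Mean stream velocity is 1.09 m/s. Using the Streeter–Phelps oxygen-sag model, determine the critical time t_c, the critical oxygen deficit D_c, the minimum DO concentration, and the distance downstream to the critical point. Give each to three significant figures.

t_c ≈ 1.04 d; D_c ≈ 3.72 mg/L; min DO ≈ 5.40 mg/L; x_c ≈ 97.5 km

t_c = [1/(k_a−k_1)] ln[(k_a/k_1)(1 − D₀(k_a−k_1)/(k_1 L₀))]
= [1/(1.70−0.333)] ln[(1.70/0.333)(1 − 1.26×1.367/(0.333×26.8))]
= (1/1.367) ln[5.105 × 0.8070] = 0.7315 × ln(4.120) = 0.7315 × 1.416 = 1.036 d.
D_c = (k_1/k_a) L₀ e^(−k_1 t_c) = (0.333/1.70) × 26.8 × e^(−0.333×1.036) = 0.1959 × 26.8 × 0.7083 = 3.718 mg/L.
Minimum DO = C_s − D_c = 9.12 − 3.718 = 5.402 mg/L.
x_c = v t_c = 1.09 m/s × 1.036 d × 86400 s/d = 97540 m ≈ 97.5 km.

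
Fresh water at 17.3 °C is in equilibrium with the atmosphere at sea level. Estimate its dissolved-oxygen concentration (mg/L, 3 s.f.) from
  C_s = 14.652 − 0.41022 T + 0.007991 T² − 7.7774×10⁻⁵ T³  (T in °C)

C_s ≈ 9.54 mg/L

C_s = 14.652 − 0.41022×17.3 + 0.007991×17.3² − 7.7774×10⁻⁵×17.3³ = 9.544 mg/L.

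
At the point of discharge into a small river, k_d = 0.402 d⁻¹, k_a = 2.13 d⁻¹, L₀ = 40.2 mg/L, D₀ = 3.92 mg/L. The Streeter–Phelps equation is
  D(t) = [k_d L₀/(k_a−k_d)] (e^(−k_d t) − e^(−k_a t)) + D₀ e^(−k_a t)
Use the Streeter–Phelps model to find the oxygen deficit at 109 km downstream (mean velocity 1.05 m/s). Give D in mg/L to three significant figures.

D ≈ 5.35 mg/L

Travel time t = x/v = 109 km / (1.05 m/s) = 109000 m / 1.05 m/s = 103800 s = 1.201 d.
k_d L₀/(k_a−k_d) = 0.402×40.2/(2.13−0.402) = 16.16/1.728 = 9.352 mg/L.
e^(−k_d t) = e^(−0.402×1.201) = 0.6169; e^(−k_a t) = e^(−2.13×1.201) = 0.07737.
D = 9.352 × (0.6169 − 0.07737) + 3.92 × 0.07737 = 5.046 + 0.3033 = 5.349 mg/L.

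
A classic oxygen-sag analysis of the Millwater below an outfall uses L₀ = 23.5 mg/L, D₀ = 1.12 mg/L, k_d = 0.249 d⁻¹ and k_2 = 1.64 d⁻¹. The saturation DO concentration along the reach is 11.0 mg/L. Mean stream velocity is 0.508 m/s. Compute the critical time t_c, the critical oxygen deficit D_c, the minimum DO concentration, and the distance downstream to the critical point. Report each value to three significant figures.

At the critical point dD/dt = 0, so k_d L₀ e^(−k_d t) = k_2 D. Substituting D(t) from the Streeter–Phelps equation and solving for t gives
t_c = ln[(k_2/k_d)(1 − D₀(k_2−k_d)/(k_d L₀))] / (k_2−k_d).
Here k_2−k_d = 1.391 d⁻¹ and 1 − D₀(k_2−k_d)/(k_d L₀) = 1 − 1.12×1.391/(0.249×23.5) = 0.7338, so
t_c = ln(6.586 × 0.7338) / 1.391 = 1.575 / 1.391 = 1.133 d.
D_c = (k_d/k_2) L₀ e^(−k_d t_c) = (0.249/1.64) × 23.5 × e^(−0.249×1.133) = 0.1518 × 23.5 × 0.7543 = 2.691 mg/L.
Minimum DO = C_s − D_c = 11.0 − 2.691 = 8.309 mg/L.
x_c = v t_c = 0.508 m/s × 1.133 d × 86400 s/d = 49710 m ≈ 49.7 km.

t_c ≈ 1.13 d; D_c ≈ 2.69 mg/L; min DO ≈ 8.31 mg/L; x_c ≈ 49.7 km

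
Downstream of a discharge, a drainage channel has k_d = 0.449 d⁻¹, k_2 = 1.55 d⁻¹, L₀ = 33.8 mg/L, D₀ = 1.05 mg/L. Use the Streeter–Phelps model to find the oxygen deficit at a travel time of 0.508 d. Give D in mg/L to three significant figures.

D ≈ 5.18 mg/L

k_d L₀/(k_2−k_d) = 0.449×33.8/(1.55−0.449) = 15.18/1.101 = 13.78 mg/L.
e^(−k_d t) = e^(−0.449×0.5080) = 0.7961; e^(−k_2 t) = e^(−1.55×0.5080) = 0.4550.
D = 13.78 × (0.7961 − 0.4550) + 1.05 × 0.4550 = 4.701 + 0.4778 = 5.178 mg/L.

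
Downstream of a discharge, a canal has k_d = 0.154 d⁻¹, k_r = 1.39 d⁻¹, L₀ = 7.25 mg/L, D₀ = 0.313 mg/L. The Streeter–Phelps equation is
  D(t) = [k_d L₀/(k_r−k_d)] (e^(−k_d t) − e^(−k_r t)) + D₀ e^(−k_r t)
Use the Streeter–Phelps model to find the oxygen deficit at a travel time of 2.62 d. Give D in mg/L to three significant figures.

k_d L₀/(k_r−k_d) = 0.154×7.25/(1.39−0.154) = 1.117/1.236 = 0.9033 mg/L.
e^(−k_d t) = e^(−0.154×2.620) = 0.6680; e^(−k_r t) = e^(−1.39×2.620) = 0.02621.
D = 0.9033 × (0.6680 − 0.02621) + 0.313 × 0.02621 = 0.5797 + 0.008202 = 0.5879 mg/L.

D ≈ 0.588 mg/L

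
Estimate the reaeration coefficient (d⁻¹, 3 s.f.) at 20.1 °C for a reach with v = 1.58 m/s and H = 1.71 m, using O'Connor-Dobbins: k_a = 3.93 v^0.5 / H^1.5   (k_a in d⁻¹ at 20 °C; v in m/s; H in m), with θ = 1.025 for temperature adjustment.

k_a ≈ 2.21 d⁻¹

k_a(20) = 3.93 × 1.58^0.5 / 1.71^1.5 = 3.93 × 1.257 / 2.236 = 2.209 d⁻¹.
k_a(20.1) = 2.209 × 1.025^(20.1−20) = 2.209 × 1.002 = 2.215 d⁻¹.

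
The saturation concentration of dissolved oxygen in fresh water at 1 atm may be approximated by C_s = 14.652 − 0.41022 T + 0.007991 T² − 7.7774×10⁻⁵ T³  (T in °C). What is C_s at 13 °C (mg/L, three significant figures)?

C_s ≈ 10.5 mg/L

C_s = 14.652 − 0.41022×13 + 0.007991×13² − 7.7774×10⁻⁵×13³ = 10.50 mg/L.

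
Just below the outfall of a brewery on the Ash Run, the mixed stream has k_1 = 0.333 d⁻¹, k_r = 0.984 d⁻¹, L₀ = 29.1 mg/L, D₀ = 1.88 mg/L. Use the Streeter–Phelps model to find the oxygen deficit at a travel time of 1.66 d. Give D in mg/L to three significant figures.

D ≈ 6.02 mg/L

k_1 L₀/(k_r−k_1) = 0.333×29.1/(0.984−0.333) = 9.690/0.6510 = 14.89 mg/L.
e^(−k_1 t) = e^(−0.333×1.660) = 0.5753; e^(−k_r t) = e^(−0.984×1.660) = 0.1953.
D = 14.89 × (0.5753 − 0.1953) + 1.88 × 0.1953 = 5.658 + 0.3671 = 6.025 mg/L.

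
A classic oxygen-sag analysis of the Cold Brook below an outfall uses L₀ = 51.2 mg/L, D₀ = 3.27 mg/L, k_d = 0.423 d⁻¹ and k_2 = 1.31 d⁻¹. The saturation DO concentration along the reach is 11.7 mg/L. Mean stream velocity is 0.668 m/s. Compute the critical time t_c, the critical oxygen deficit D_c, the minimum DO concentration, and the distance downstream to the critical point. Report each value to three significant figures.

t_c = [1/(k_2−k_d)] ln[(k_2/k_d)(1 − D₀(k_2−k_d)/(k_d L₀))]
= [1/(1.31−0.423)] ln[(1.31/0.423)(1 − 3.27×0.8870/(0.423×51.2))]
= (1/0.8870) ln[3.097 × 0.8661] = 1.127 × ln(2.682) = 1.127 × 0.9866 = 1.112 d.
L(t_c) = L₀ e^(−k_d t_c) = 51.2 × 0.6247 = 31.98 mg/L, and at the critical point k_2 D_c = k_d L, so D_c = (0.423/1.31) × 31.98 = 10.33 mg/L.
Minimum DO = C_s − D_c = 11.7 − 10.33 = 1.372 mg/L.
x_c = v t_c = 0.668 m/s × 1.112 d × 86400 s/d = 64200 m ≈ 64.2 km.

t_c ≈ 1.11 d; D_c ≈ 10.3 mg/L; min DO ≈ 1.37 mg/L; x_c ≈ 64.2 km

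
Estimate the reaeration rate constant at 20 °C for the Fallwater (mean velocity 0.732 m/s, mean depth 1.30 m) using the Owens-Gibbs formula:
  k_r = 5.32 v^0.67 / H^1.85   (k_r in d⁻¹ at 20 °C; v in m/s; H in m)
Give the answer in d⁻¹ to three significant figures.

k_r ≈ 2.66 d⁻¹

k_r = 5.32 × 0.732^0.67 / 1.30^1.85 = 5.32 × 0.8114 / 1.625 = 2.657 d⁻¹.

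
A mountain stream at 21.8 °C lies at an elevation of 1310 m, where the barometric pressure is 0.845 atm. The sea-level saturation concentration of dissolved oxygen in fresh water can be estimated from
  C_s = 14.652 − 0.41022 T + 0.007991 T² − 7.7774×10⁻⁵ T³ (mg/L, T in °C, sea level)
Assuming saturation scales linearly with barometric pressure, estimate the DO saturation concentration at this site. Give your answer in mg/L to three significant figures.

At sea level: C_s = 14.652 − 0.41022×21.8 + 0.007991×21.8² − 7.7774×10⁻⁵×21.8³ = 8.701 mg/L.
Pressure correction: C_s' = 8.701 × 0.845 = 7.352 mg/L.

C_s ≈ 7.35 mg/L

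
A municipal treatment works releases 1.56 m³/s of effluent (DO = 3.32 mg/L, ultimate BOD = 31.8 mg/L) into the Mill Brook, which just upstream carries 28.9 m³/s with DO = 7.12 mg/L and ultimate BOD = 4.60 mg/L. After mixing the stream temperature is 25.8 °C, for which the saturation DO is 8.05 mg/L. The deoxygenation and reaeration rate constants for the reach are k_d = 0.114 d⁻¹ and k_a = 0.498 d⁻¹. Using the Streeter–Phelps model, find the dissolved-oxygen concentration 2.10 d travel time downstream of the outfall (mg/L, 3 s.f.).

Mixed DO = (28.9×7.12 + 1.56×3.32)/(28.9+1.56) = 210.9/30.46 = 6.925 mg/L.
Mixed L₀ = (28.9×4.60 + 1.56×31.8)/(30.46) = 182.5/30.46 = 5.993 mg/L.
Initial deficit D₀ = C_s − DO₀ = 8.05 − 6.925 = 1.125 mg/L.
D(2.10) = [0.114×5.993/(0.498−0.114)](e^(−0.114×2.10) − e^(−0.498×2.10)) + 1.125 e^(−0.498×2.10)
= 1.779 × (0.7871 − 0.3514) + 1.125 × 0.3514 = 1.170 mg/L.
DO = 8.05 − 1.170 = 6.880 mg/L.

DO ≈ 6.88 mg/L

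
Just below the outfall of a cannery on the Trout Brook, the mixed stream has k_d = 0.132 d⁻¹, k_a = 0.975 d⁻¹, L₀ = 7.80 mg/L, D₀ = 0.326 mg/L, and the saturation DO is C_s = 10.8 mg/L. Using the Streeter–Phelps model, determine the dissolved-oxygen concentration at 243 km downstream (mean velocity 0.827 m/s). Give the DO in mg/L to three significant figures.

DO ≈ 10.1 mg/L

Travel time t = x/v = 243 km / (0.827 m/s) = 243000 m / 0.827 m/s = 293800 s = 3.401 d.
k_d L₀/(k_a−k_d) = 0.132×7.80/(0.975−0.132) = 1.030/0.8430 = 1.221 mg/L.
e^(−k_d t) = e^(−0.132×3.401) = 0.6383; e^(−k_a t) = e^(−0.975×3.401) = 0.03630.
D = 1.221 × (0.6383 − 0.03630) + 0.326 × 0.03630 = 0.7353 + 0.01184 = 0.7471 mg/L.
DO = C_s − D = 10.8 − 0.7471 = 10.05 mg/L.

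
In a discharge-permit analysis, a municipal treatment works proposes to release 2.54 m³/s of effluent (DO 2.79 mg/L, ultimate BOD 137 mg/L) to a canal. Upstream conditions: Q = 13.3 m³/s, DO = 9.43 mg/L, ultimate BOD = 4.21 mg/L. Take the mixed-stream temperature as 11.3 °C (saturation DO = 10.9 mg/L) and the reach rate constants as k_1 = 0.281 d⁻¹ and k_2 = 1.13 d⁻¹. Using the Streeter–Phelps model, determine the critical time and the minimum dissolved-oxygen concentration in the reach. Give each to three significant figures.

Mixed DO = (13.3×9.43 + 2.54×2.79)/(13.3+2.54) = 132.5/15.84 = 8.365 mg/L.
Mixed L₀ = (13.3×4.21 + 2.54×137)/(15.84) = 404.0/15.84 = 25.50 mg/L.
Initial deficit D₀ = C_s − DO₀ = 10.9 − 8.365 = 2.535 mg/L.
t_c = (1/0.8490) ln[(1.13/0.281)(1 − 2.535×0.8490/(0.281×25.50))] = 1.178 × ln(2.814) = 1.219 d.
D_c = (0.281/1.13) × 25.50 × e^(−0.281×1.219) = 0.2487 × 25.50 × 0.7101 = 4.503 mg/L.
Minimum DO = 10.9 − 4.503 = 6.397 mg/L.

t_c ≈ 1.22 d; minimum DO ≈ 6.40 mg/L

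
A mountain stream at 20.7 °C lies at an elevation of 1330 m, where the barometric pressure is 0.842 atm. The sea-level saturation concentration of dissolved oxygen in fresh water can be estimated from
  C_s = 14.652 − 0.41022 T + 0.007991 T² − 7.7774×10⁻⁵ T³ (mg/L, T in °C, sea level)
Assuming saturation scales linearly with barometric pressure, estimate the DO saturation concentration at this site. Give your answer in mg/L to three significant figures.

C_s ≈ 7.49 mg/L

At sea level: C_s = 14.652 − 0.41022×20.7 + 0.007991×20.7² − 7.7774×10⁻⁵×20.7³ = 8.895 mg/L.
Pressure correction: C_s' = 8.895 × 0.842 = 7.489 mg/L.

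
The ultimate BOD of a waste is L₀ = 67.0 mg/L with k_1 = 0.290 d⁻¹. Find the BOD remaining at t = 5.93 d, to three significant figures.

L_t = L₀ e^(−k_1 t) = 67.0 × e^(−0.290×5.93) = 67.0 × 0.1791 = 12.00 mg/L.

L ≈ 12.0 mg/L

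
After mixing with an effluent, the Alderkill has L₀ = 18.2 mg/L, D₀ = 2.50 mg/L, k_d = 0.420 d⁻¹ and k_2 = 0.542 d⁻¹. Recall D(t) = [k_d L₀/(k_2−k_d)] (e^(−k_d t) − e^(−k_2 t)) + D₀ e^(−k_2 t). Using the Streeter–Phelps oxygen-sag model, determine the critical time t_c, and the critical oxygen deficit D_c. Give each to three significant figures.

At the critical point dD/dt = 0, so k_d L₀ e^(−k_d t) = k_2 D. Substituting D(t) from the Streeter–Phelps equation and solving for t gives
t_c = ln[(k_2/k_d)(1 − D₀(k_2−k_d)/(k_d L₀))] / (k_2−k_d).
Here k_2−k_d = 0.1220 d⁻¹ and 1 − D₀(k_2−k_d)/(k_d L₀) = 1 − 2.50×0.1220/(0.420×18.2) = 0.9601, so
t_c = ln(1.290 × 0.9601) / 0.1220 = 0.2143 / 0.1220 = 1.756 d.
L(t_c) = L₀ e^(−k_d t_c) = 18.2 × 0.4782 = 8.703 mg/L, and at the critical point k_2 D_c = k_d L, so D_c = (0.420/0.542) × 8.703 = 6.744 mg/L.

t_c ≈ 1.76 d; D_c ≈ 6.74 mg/L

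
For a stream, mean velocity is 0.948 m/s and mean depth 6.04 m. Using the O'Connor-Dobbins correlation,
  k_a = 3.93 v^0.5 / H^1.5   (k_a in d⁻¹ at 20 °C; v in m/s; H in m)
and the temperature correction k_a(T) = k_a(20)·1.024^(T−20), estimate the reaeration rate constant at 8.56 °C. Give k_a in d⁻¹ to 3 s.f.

k_a(20) = 3.93 × 0.948^0.5 / 6.04^1.5 = 3.93 × 0.9737 / 14.84 = 0.2578 d⁻¹.
k_a(8.56) = 0.2578 × 1.024^(8.56−20) = 0.2578 × 0.7624 = 0.1965 d⁻¹.

k_a ≈ 0.197 d⁻¹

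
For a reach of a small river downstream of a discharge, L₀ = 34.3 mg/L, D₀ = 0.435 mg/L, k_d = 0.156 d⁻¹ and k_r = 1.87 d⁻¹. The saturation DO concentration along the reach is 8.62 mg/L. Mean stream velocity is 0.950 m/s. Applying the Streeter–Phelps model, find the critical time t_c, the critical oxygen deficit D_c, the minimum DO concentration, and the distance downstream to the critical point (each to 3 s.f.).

With k_r/k_d = 11.99 and 1 − D₀(k_r−k_d)/(k_d L₀) = 0.8607,
t_c = ln(11.99 × 0.8607) / (1.87 − 0.156) = ln(10.32) / 1.714 = 2.334/1.714 = 1.362 d.
D_c = (k_d/k_r) L₀ e^(−k_d t_c) = (0.156/1.87) × 34.3 × e^(−0.156×1.362) = 0.08342 × 34.3 × 0.8086 = 2.314 mg/L.
Minimum DO = C_s − D_c = 8.62 − 2.314 = 6.306 mg/L.
x_c = v t_c = 0.950 m/s × 1.362 d × 86400 s/d = 111800 m ≈ 112 km.

t_c ≈ 1.36 d; D_c ≈ 2.31 mg/L; min DO ≈ 6.31 mg/L; x_c ≈ 112 km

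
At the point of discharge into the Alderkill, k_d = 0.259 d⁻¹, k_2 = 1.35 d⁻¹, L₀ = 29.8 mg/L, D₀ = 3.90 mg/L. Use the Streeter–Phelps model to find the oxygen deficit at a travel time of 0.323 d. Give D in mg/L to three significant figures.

D ≈ 4.45 mg/L

k_d L₀/(k_2−k_d) = 0.259×29.8/(1.35−0.259) = 7.718/1.091 = 7.074 mg/L.
e^(−k_d t) = e^(−0.259×0.3230) = 0.9197; e^(−k_2 t) = e^(−1.35×0.3230) = 0.6466.
D = 7.074 × (0.9197 − 0.6466) + 3.90 × 0.6466 = 1.932 + 2.522 = 4.454 mg/L.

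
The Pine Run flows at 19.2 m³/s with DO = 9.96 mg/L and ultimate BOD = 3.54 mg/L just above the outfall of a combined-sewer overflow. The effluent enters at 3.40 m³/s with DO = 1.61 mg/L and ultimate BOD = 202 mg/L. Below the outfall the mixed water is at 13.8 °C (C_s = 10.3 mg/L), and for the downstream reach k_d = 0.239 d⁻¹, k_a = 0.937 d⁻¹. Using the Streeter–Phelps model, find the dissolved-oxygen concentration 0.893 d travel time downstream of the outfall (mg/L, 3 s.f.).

Mixed DO = (19.2×9.96 + 3.40×1.61)/(19.2+3.40) = 196.7/22.60 = 8.704 mg/L.
Mixed L₀ = (19.2×3.54 + 3.40×202)/(22.60) = 754.8/22.60 = 33.40 mg/L.
Initial deficit D₀ = C_s − DO₀ = 10.3 − 8.704 = 1.596 mg/L.
D(0.893) = [0.239×33.40/(0.937−0.239)](e^(−0.239×0.893) − e^(−0.937×0.893)) + 1.596 e^(−0.937×0.893)
= 11.44 × (0.8078 − 0.4331) + 1.596 × 0.4331 = 4.976 mg/L.
DO = 10.3 − 4.976 = 5.324 mg/L.

DO ≈ 5.32 mg/L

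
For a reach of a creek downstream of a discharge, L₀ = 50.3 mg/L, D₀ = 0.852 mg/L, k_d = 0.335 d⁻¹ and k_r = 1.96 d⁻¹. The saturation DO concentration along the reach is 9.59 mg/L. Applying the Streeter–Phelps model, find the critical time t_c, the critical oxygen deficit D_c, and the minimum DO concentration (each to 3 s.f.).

t_c ≈ 1.03 d; D_c ≈ 6.08 mg/L; min DO ≈ 3.51 mg/L

t_c = [1/(k_r−k_d)] ln[(k_r/k_d)(1 − D₀(k_r−k_d)/(k_d L₀))]
= [1/(1.96−0.335)] ln[(1.96/0.335)(1 − 0.852×1.625/(0.335×50.3))]
= (1/1.625) ln[5.851 × 0.9178] = 0.6154 × ln(5.370) = 0.6154 × 1.681 = 1.034 d.
D_c = (k_d/k_r) L₀ e^(−k_d t_c) = (0.335/1.96) × 50.3 × e^(−0.335×1.034) = 0.1709 × 50.3 × 0.7072 = 6.080 mg/L.
Minimum DO = C_s − D_c = 9.59 − 6.080 = 3.510 mg/L.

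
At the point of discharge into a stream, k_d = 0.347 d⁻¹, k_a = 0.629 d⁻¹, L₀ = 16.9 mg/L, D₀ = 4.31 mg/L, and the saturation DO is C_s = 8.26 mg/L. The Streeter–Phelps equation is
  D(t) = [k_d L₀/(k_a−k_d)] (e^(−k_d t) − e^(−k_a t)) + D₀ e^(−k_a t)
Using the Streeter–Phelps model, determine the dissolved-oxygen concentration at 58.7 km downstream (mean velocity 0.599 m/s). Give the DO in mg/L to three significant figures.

DO ≈ 2.31 mg/L

Travel time t = x/v = 58.7 km / (0.599 m/s) = 58700 m / 0.599 m/s = 98000 s = 1.134 d.
k_d L₀/(k_a−k_d) = 0.347×16.9/(0.629−0.347) = 5.864/0.2820 = 20.80 mg/L.
e^(−k_d t) = e^(−0.347×1.134) = 0.6746; e^(−k_a t) = e^(−0.629×1.134) = 0.4900.
D = 20.80 × (0.6746 − 0.4900) + 4.31 × 0.4900 = 3.840 + 2.112 = 5.952 mg/L.
DO = C_s − D = 8.26 − 5.952 = 2.308 mg/L.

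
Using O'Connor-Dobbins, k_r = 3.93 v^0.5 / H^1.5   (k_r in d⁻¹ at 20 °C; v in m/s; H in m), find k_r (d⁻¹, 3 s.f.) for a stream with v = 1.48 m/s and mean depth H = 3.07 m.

k_r ≈ 0.889 d⁻¹

k_r = 3.93 × 1.48^0.5 / 3.07^1.5 = 3.93 × 1.217 / 5.379 = 0.8888 d⁻¹.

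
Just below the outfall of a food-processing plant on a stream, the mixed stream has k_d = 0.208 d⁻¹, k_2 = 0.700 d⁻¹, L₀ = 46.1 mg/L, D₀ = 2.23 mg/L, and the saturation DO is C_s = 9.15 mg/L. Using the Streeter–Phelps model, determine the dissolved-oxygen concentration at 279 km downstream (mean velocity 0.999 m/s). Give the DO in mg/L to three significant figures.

Travel time t = x/v = 279 km / (0.999 m/s) = 279000 m / 0.999 m/s = 279300 s = 3.232 d.
k_d L₀/(k_2−k_d) = 0.208×46.1/(0.700−0.208) = 9.589/0.4920 = 19.49 mg/L.
e^(−k_d t) = e^(−0.208×3.232) = 0.5105; e^(−k_2 t) = e^(−0.700×3.232) = 0.1041.
D = 19.49 × (0.5105 − 0.1041) + 2.23 × 0.1041 = 7.921 + 0.2321 = 8.153 mg/L.
DO = C_s − D = 9.15 − 8.153 = 0.9966 mg/L.

DO ≈ 0.997 mg/L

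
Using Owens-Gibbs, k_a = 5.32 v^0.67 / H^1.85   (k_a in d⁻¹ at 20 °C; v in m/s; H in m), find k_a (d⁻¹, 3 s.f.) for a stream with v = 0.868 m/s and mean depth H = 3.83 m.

k_a = 5.32 × 0.868^0.67 / 3.83^1.85 = 5.32 × 0.9095 / 11.99 = 0.4035 d⁻¹.

k_a ≈ 0.403 d⁻¹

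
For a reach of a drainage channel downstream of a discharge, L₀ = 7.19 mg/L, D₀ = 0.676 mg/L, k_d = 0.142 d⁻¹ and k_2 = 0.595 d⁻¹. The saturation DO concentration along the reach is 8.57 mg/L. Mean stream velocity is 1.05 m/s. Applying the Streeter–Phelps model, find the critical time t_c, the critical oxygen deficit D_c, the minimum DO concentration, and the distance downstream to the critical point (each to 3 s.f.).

With k_2/k_d = 4.190 and 1 − D₀(k_2−k_d)/(k_d L₀) = 0.7001,
t_c = ln(4.190 × 0.7001) / (0.595 − 0.142) = ln(2.933) / 0.4530 = 1.076/0.4530 = 2.376 d.
L(t_c) = L₀ e^(−k_d t_c) = 7.19 × 0.7137 = 5.131 mg/L, and at the critical point k_2 D_c = k_d L, so D_c = (0.142/0.595) × 5.131 = 1.225 mg/L.
Minimum DO = C_s − D_c = 8.57 − 1.225 = 7.345 mg/L.
x_c = v t_c = 1.05 m/s × 2.376 d × 86400 s/d = 215500 m ≈ 216 km.

t_c ≈ 2.38 d; D_c ≈ 1.22 mg/L; min DO ≈ 7.35 mg/L; x_c ≈ 216 km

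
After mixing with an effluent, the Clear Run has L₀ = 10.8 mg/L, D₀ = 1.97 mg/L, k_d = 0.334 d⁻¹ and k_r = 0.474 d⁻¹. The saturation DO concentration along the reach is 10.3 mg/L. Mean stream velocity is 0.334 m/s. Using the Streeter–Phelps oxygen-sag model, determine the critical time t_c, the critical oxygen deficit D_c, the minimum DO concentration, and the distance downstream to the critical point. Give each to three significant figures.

t_c = [1/(k_r−k_d)] ln[(k_r/k_d)(1 − D₀(k_r−k_d)/(k_d L₀))]
= [1/(0.474−0.334)] ln[(0.474/0.334)(1 − 1.97×0.1400/(0.334×10.8))]
= (1/0.1400) ln[1.419 × 0.9235] = 7.143 × ln(1.311) = 7.143 × 0.2705 = 1.932 d.
L(t_c) = L₀ e^(−k_d t_c) = 10.8 × 0.5245 = 5.664 mg/L, and at the critical point k_r D_c = k_d L, so D_c = (0.334/0.474) × 5.664 = 3.991 mg/L.
Minimum DO = C_s − D_c = 10.3 − 3.991 = 6.309 mg/L.
x_c = v t_c = 0.334 m/s × 1.932 d × 86400 s/d = 55760 m ≈ 55.8 km.

t_c ≈ 1.93 d; D_c ≈ 3.99 mg/L; min DO ≈ 6.31 mg/L; x_c ≈ 55.8 km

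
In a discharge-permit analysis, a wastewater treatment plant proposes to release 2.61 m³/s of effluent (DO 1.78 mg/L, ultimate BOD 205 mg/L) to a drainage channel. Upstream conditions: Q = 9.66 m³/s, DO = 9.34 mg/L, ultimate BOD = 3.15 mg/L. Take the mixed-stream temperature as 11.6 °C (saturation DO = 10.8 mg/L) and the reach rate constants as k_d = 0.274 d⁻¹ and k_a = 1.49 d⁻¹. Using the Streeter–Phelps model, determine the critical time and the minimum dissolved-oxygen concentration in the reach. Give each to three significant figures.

Mixed DO = (9.66×9.34 + 2.61×1.78)/(9.66+2.61) = 94.87/12.27 = 7.732 mg/L.
Mixed L₀ = (9.66×3.15 + 2.61×205)/(12.27) = 565.5/12.27 = 46.09 mg/L.
Initial deficit D₀ = C_s − DO₀ = 10.8 − 7.732 = 3.068 mg/L.
t_c = (1/1.216) ln[(1.49/0.274)(1 − 3.068×1.216/(0.274×46.09))] = 0.8224 × ln(3.831) = 1.105 d.
D_c = (0.274/1.49) × 46.09 × e^(−0.274×1.105) = 0.1839 × 46.09 × 0.7388 = 6.262 mg/L.
Minimum DO = 10.8 − 6.262 = 4.538 mg/L.

t_c ≈ 1.10 d; minimum DO ≈ 4.54 mg/L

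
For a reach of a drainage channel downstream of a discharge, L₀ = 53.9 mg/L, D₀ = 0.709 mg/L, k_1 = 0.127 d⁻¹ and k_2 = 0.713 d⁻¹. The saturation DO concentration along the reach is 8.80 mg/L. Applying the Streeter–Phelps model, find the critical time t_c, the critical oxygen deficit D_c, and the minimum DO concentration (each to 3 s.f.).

t_c = [1/(k_2−k_1)] ln[(k_2/k_1)(1 − D₀(k_2−k_1)/(k_1 L₀))]
= [1/(0.713−0.127)] ln[(0.713/0.127)(1 − 0.709×0.5860/(0.127×53.9))]
= (1/0.5860) ln[5.614 × 0.9393] = 1.706 × ln(5.273) = 1.706 × 1.663 = 2.837 d.
D_c = (k_1/k_2) L₀ e^(−k_1 t_c) = (0.127/0.713) × 53.9 × e^(−0.127×2.837) = 0.1781 × 53.9 × 0.6974 = 6.696 mg/L.
Minimum DO = C_s − D_c = 8.80 − 6.696 = 2.104 mg/L.

t_c ≈ 2.84 d; D_c ≈ 6.70 mg/L; min DO ≈ 2.10 mg/L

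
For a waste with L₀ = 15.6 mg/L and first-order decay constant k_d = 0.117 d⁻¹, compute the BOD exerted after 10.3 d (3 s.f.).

y_t = L₀(1 − e^(−k_d t)) = 15.6 × (1 − e^(−0.117×10.3))
= 15.6 × (1 − 0.2997) = 15.6 × 0.7003 = 10.93 mg/L.

y ≈ 10.9 mg/L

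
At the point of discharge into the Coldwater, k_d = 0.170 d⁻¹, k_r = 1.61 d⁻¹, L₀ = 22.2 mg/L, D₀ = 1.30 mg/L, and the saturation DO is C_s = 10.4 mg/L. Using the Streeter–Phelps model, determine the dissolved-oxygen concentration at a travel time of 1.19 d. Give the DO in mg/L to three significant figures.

DO ≈ 8.45 mg/L

k_d L₀/(k_r−k_d) = 0.170×22.2/(1.61−0.170) = 3.774/1.440 = 2.621 mg/L.
e^(−k_d t) = e^(−0.170×1.190) = 0.8168; e^(−k_r t) = e^(−1.61×1.190) = 0.1472.
D = 2.621 × (0.8168 − 0.1472) + 1.30 × 0.1472 = 1.755 + 0.1914 = 1.946 mg/L.
DO = C_s − D = 10.4 − 1.946 = 8.454 mg/L.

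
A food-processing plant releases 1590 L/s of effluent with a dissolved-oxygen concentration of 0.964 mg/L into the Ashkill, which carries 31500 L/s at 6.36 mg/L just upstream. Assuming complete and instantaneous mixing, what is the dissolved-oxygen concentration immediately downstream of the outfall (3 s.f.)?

6.10 mg/L

Flow-weighted mixing: C = (Q_r C_r + Q_w C_w)/(Q_r + Q_w)
= (31500×6.36 + 1590×0.964)/(31500 + 1590) = 201900/33090 = 6.101 mg/L.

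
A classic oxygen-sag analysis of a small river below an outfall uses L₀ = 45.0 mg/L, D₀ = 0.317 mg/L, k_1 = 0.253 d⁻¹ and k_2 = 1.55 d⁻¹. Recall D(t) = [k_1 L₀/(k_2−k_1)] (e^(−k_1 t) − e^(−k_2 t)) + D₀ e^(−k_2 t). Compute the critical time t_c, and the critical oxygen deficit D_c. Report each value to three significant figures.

At the critical point dD/dt = 0, so k_1 L₀ e^(−k_1 t) = k_2 D. Substituting D(t) from the Streeter–Phelps equation and solving for t gives
t_c = ln[(k_2/k_1)(1 − D₀(k_2−k_1)/(k_1 L₀))] / (k_2−k_1).
Here k_2−k_1 = 1.297 d⁻¹ and 1 − D₀(k_2−k_1)/(k_1 L₀) = 1 − 0.317×1.297/(0.253×45.0) = 0.9639, so
t_c = ln(6.126 × 0.9639) / 1.297 = 1.776 / 1.297 = 1.369 d.
L(t_c) = L₀ e^(−k_1 t_c) = 45.0 × 0.7072 = 31.83 mg/L, and at the critical point k_2 D_c = k_1 L, so D_c = (0.253/1.55) × 31.83 = 5.195 mg/L.

t_c ≈ 1.37 d; D_c ≈ 5.19 mg/L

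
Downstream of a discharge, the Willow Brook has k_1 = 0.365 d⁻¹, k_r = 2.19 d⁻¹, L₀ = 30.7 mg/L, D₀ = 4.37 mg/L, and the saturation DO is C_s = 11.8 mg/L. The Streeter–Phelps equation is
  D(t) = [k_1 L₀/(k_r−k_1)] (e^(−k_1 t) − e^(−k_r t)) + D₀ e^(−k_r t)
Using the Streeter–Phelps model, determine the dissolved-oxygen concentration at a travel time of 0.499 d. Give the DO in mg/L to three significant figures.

DO ≈ 7.28 mg/L

k_1 L₀/(k_r−k_1) = 0.365×30.7/(2.19−0.365) = 11.21/1.825 = 6.140 mg/L.
e^(−k_1 t) = e^(−0.365×0.4990) = 0.8335; e^(−k_r t) = e^(−2.19×0.4990) = 0.3353.
D = 6.140 × (0.8335 − 0.3353) + 4.37 × 0.3353 = 3.059 + 1.465 = 4.524 mg/L.
DO = C_s − D = 11.8 − 4.524 = 7.276 mg/L.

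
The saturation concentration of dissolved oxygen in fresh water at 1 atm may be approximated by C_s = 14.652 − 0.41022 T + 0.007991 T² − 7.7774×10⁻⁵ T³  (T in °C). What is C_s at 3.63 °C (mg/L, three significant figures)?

C_s = 14.652 − 0.41022×3.63 + 0.007991×3.63² − 7.7774×10⁻⁵×3.63³ = 13.26 mg/L.

C_s ≈ 13.3 mg/L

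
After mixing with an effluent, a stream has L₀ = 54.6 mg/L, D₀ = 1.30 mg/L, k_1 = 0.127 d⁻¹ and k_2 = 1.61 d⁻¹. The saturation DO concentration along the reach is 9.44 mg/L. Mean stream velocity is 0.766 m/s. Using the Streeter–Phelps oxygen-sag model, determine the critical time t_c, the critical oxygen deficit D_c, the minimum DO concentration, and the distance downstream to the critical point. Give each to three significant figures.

t_c ≈ 1.49 d; D_c ≈ 3.56 mg/L; min DO ≈ 5.88 mg/L; x_c ≈ 98.8 km

With k_2/k_1 = 12.68 and 1 − D₀(k_2−k_1)/(k_1 L₀) = 0.7220,
t_c = ln(12.68 × 0.7220) / (1.61 − 0.127) = ln(9.153) / 1.483 = 2.214/1.483 = 1.493 d.
L(t_c) = L₀ e^(−k_1 t_c) = 54.6 × 0.8273 = 45.17 mg/L, and at the critical point k_2 D_c = k_1 L, so D_c = (0.127/1.61) × 45.17 = 3.563 mg/L.
Minimum DO = C_s − D_c = 9.44 − 3.563 = 5.877 mg/L.
x_c = v t_c = 0.766 m/s × 1.493 d × 86400 s/d = 98810 m ≈ 98.8 km.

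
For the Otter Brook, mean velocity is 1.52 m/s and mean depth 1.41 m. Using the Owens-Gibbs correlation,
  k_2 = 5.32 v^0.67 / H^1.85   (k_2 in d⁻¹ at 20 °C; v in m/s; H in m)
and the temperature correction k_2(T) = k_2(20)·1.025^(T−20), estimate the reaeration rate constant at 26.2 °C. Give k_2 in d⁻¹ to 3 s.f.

k_2 ≈ 4.35 d⁻¹

k_2(20) = 5.32 × 1.52^0.67 / 1.41^1.85 = 5.32 × 1.324 / 1.888 = 3.730 d⁻¹.
k_2(26.2) = 3.730 × 1.025^(26.2−20) = 3.730 × 1.165 = 4.347 d⁻¹.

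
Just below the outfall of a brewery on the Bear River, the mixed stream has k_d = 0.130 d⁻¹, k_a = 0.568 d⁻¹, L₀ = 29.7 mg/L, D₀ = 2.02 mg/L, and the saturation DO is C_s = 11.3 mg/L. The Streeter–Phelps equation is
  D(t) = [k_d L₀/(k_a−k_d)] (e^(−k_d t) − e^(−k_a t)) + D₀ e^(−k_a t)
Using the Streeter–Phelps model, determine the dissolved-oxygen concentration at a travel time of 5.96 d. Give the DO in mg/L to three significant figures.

DO ≈ 7.47 mg/L

k_d L₀/(k_a−k_d) = 0.130×29.7/(0.568−0.130) = 3.861/0.4380 = 8.815 mg/L.
e^(−k_d t) = e^(−0.130×5.960) = 0.4608; e^(−k_a t) = e^(−0.568×5.960) = 0.03387.
D = 8.815 × (0.4608 − 0.03387) + 2.02 × 0.03387 = 3.763 + 0.06841 = 3.832 mg/L.
DO = C_s − D = 11.3 − 3.832 = 7.468 mg/L.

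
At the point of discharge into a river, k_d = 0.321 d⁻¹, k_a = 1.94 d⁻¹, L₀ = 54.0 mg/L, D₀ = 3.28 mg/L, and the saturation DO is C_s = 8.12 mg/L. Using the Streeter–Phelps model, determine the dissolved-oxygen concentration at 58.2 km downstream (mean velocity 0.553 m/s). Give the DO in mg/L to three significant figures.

Travel time t = x/v = 58.2 km / (0.553 m/s) = 58200 m / 0.553 m/s = 105200 s = 1.218 d.
k_d L₀/(k_a−k_d) = 0.321×54.0/(1.94−0.321) = 17.33/1.619 = 10.71 mg/L.
e^(−k_d t) = e^(−0.321×1.218) = 0.6764; e^(−k_a t) = e^(−1.94×1.218) = 0.09413.
D = 10.71 × (0.6764 − 0.09413) + 3.28 × 0.09413 = 6.234 + 0.3087 = 6.543 mg/L.
DO = C_s − D = 8.12 − 6.543 = 1.577 mg/L.

DO ≈ 1.58 mg/L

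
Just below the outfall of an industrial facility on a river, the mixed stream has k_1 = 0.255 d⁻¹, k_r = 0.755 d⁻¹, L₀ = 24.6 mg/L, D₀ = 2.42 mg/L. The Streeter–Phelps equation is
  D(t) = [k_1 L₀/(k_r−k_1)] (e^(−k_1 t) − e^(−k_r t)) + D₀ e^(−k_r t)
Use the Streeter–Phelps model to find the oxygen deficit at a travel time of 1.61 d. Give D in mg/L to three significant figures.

k_1 L₀/(k_r−k_1) = 0.255×24.6/(0.755−0.255) = 6.273/0.5000 = 12.55 mg/L.
e^(−k_1 t) = e^(−0.255×1.610) = 0.6633; e^(−k_r t) = e^(−0.755×1.610) = 0.2965.
D = 12.55 × (0.6633 − 0.2965) + 2.42 × 0.2965 = 4.601 + 0.7176 = 5.319 mg/L.

D ≈ 5.32 mg/L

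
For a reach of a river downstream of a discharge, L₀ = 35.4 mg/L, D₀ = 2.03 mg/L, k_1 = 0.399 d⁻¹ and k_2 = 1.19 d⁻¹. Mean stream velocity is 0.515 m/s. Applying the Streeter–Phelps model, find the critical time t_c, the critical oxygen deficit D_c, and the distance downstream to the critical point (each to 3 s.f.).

t_c ≈ 1.23 d; D_c ≈ 7.27 mg/L; x_c ≈ 54.7 km

With k_2/k_1 = 2.982 and 1 − D₀(k_2−k_1)/(k_1 L₀) = 0.8863,
t_c = ln(2.982 × 0.8863) / (1.19 − 0.399) = ln(2.643) / 0.7910 = 0.9721/0.7910 = 1.229 d.
D_c = (k_1/k_2) L₀ e^(−k_1 t_c) = (0.399/1.19) × 35.4 × e^(−0.399×1.229) = 0.3353 × 35.4 × 0.6124 = 7.269 mg/L.
x_c = v t_c = 0.515 m/s × 1.229 d × 86400 s/d = 54680 m ≈ 54.7 km.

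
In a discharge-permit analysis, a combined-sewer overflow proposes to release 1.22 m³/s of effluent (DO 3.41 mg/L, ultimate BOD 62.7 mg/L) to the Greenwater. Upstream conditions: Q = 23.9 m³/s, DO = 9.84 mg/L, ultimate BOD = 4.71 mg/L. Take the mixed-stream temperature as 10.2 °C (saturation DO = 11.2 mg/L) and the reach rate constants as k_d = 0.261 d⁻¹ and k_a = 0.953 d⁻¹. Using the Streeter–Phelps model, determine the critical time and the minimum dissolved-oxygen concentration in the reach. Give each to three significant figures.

t_c ≈ 0.586 d; minimum DO ≈ 9.43 mg/L

Mixed DO = (23.9×9.84 + 1.22×3.41)/(23.9+1.22) = 239.3/25.12 = 9.528 mg/L.
Mixed L₀ = (23.9×4.71 + 1.22×62.7)/(25.12) = 189.1/25.12 = 7.526 mg/L.
Initial deficit D₀ = C_s − DO₀ = 11.2 − 9.528 = 1.672 mg/L.
t_c = (1/0.6920) ln[(0.953/0.261)(1 − 1.672×0.6920/(0.261×7.526))] = 1.445 × ln(1.500) = 0.5863 d.
D_c = (0.261/0.953) × 7.526 × e^(−0.261×0.5863) = 0.2739 × 7.526 × 0.8581 = 1.769 mg/L.
Minimum DO = 11.2 − 1.769 = 9.431 mg/L.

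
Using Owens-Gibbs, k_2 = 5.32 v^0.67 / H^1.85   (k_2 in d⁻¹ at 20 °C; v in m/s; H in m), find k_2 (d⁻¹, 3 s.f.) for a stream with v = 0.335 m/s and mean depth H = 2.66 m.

k_2 ≈ 0.418 d⁻¹

k_2 = 5.32 × 0.335^0.67 / 2.66^1.85 = 5.32 × 0.4806 / 6.110 = 0.4185 d⁻¹.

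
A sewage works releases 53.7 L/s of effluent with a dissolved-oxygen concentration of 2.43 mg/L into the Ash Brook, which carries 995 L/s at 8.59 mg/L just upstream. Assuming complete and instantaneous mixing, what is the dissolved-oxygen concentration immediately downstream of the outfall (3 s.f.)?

Flow-weighted mixing: C = (Q_r C_r + Q_w C_w)/(Q_r + Q_w)
= (995×8.59 + 53.7×2.43)/(995 + 53.7) = 8678/1049 = 8.275 mg/L.

8.27 mg/L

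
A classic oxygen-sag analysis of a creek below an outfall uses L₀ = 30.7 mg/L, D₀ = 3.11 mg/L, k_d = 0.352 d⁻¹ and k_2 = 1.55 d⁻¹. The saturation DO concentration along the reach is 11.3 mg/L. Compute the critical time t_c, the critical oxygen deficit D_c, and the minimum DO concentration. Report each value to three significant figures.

t_c ≈ 0.884 d; D_c ≈ 5.11 mg/L; min DO ≈ 6.19 mg/L

With k_2/k_d = 4.403 and 1 − D₀(k_2−k_d)/(k_d L₀) = 0.6552,
t_c = ln(4.403 × 0.6552) / (1.55 − 0.352) = ln(2.885) / 1.198 = 1.060/1.198 = 0.8845 d.
D_c = (k_d/k_2) L₀ e^(−k_d t_c) = (0.352/1.55) × 30.7 × e^(−0.352×0.8845) = 0.2271 × 30.7 × 0.7325 = 5.107 mg/L.
Minimum DO = C_s − D_c = 11.3 − 5.107 = 6.193 mg/L.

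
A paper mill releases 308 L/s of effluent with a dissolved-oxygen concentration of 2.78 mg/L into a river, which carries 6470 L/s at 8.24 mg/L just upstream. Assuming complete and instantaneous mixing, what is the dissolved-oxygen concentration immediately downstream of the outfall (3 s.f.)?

7.99 mg/L

Flow-weighted mixing: C = (Q_r C_r + Q_w C_w)/(Q_r + Q_w)
= (6470×8.24 + 308×2.78)/(6470 + 308) = 54170/6778 = 7.992 mg/L.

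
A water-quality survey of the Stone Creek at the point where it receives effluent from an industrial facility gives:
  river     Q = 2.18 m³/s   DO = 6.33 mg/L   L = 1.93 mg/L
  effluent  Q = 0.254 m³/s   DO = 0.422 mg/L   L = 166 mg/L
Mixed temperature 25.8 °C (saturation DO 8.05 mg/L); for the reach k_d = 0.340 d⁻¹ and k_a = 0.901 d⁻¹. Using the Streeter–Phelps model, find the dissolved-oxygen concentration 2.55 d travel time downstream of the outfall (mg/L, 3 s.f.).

DO ≈ 4.12 mg/L

Mixed DO = (2.18×6.33 + 0.254×0.422)/(2.18+0.254) = 13.91/2.434 = 5.713 mg/L.
Mixed L₀ = (2.18×1.93 + 0.254×166)/(2.434) = 46.37/2.434 = 19.05 mg/L.
Initial deficit D₀ = C_s − DO₀ = 8.05 − 5.713 = 2.337 mg/L.
D(2.55) = [0.340×19.05/(0.901−0.340)](e^(−0.340×2.55) − e^(−0.901×2.55)) + 2.337 e^(−0.901×2.55)
= 11.55 × (0.4202 − 0.1005) + 2.337 × 0.1005 = 3.926 mg/L.
DO = 8.05 − 3.926 = 4.124 mg/L.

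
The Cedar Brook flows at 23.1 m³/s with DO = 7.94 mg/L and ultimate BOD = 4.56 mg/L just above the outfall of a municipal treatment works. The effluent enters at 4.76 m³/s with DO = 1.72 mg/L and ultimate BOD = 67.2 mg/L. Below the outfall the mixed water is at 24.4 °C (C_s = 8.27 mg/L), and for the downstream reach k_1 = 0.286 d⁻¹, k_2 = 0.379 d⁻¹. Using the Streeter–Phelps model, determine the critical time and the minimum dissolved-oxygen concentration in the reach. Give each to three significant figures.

t_c ≈ 2.70 d; minimum DO ≈ 2.95 mg/L

Mixed DO = (23.1×7.94 + 4.76×1.72)/(23.1+4.76) = 191.6/27.86 = 6.877 mg/L.
Mixed L₀ = (23.1×4.56 + 4.76×67.2)/(27.86) = 425.2/27.86 = 15.26 mg/L.
Initial deficit D₀ = C_s − DO₀ = 8.27 − 6.877 = 1.393 mg/L.
t_c = (1/0.09300) ln[(0.379/0.286)(1 − 1.393×0.09300/(0.286×15.26))] = 10.75 × ln(1.286) = 2.703 d.
D_c = (0.286/0.379) × 15.26 × e^(−0.286×2.703) = 0.7546 × 15.26 × 0.4615 = 5.316 mg/L.
Minimum DO = 8.27 − 5.316 = 2.954 mg/L.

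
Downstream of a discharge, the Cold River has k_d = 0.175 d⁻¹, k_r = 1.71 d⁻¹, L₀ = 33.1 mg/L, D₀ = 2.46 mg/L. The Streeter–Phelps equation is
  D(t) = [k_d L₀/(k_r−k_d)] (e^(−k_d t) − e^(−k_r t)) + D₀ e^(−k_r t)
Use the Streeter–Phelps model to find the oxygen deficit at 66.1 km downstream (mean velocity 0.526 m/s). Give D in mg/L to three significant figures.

Travel time t = x/v = 66.1 km / (0.526 m/s) = 66100 m / 0.526 m/s = 125700 s = 1.454 d.
k_d L₀/(k_r−k_d) = 0.175×33.1/(1.71−0.175) = 5.792/1.535 = 3.774 mg/L.
e^(−k_d t) = e^(−0.175×1.454) = 0.7753; e^(−k_r t) = e^(−1.71×1.454) = 0.08315.
D = 3.774 × (0.7753 − 0.08315) + 2.46 × 0.08315 = 2.612 + 0.2045 = 2.816 mg/L.

D ≈ 2.82 mg/L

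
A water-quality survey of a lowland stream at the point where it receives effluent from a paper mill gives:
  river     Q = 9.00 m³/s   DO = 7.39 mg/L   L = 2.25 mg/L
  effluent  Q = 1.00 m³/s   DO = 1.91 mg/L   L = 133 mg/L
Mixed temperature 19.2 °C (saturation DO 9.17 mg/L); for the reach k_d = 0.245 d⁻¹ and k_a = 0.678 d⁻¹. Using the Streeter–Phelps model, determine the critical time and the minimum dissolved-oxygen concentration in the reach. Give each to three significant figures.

t_c ≈ 1.63 d; minimum DO ≈ 5.45 mg/L

Mixed DO = (9.00×7.39 + 1.00×1.91)/(9.00+1.00) = 68.42/10.00 = 6.842 mg/L.
Mixed L₀ = (9.00×2.25 + 1.00×133)/(10.00) = 153.2/10.00 = 15.32 mg/L.
Initial deficit D₀ = C_s − DO₀ = 9.17 − 6.842 = 2.328 mg/L.
t_c = (1/0.4330) ln[(0.678/0.245)(1 − 2.328×0.4330/(0.245×15.32))] = 2.309 × ln(2.024) = 1.629 d.
D_c = (0.245/0.678) × 15.32 × e^(−0.245×1.629) = 0.3614 × 15.32 × 0.6710 = 3.716 mg/L.
Minimum DO = 9.17 − 3.716 = 5.454 mg/L.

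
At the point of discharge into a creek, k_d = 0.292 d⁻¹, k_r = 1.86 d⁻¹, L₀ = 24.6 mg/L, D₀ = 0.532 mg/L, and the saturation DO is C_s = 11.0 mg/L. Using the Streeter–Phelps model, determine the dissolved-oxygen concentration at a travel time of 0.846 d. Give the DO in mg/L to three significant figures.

DO ≈ 8.26 mg/L

k_d L₀/(k_r−k_d) = 0.292×24.6/(1.86−0.292) = 7.183/1.568 = 4.581 mg/L.
e^(−k_d t) = e^(−0.292×0.8460) = 0.7811; e^(−k_r t) = e^(−1.86×0.8460) = 0.2073.
D = 4.581 × (0.7811 − 0.2073) + 0.532 × 0.2073 = 2.629 + 0.1103 = 2.739 mg/L.
DO = C_s − D = 11.0 − 2.739 = 8.261 mg/L.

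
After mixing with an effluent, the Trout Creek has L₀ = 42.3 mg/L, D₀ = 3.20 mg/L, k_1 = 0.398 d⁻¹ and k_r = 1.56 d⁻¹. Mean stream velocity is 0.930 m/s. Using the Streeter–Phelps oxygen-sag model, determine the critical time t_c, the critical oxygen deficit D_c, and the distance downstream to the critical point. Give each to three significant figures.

With k_r/k_1 = 3.920 and 1 − D₀(k_r−k_1)/(k_1 L₀) = 0.7791,
t_c = ln(3.920 × 0.7791) / (1.56 − 0.398) = ln(3.054) / 1.162 = 1.116/1.162 = 0.9608 d.
D_c = (k_1/k_r) L₀ e^(−k_1 t_c) = (0.398/1.56) × 42.3 × e^(−0.398×0.9608) = 0.2551 × 42.3 × 0.6822 = 7.363 mg/L.
x_c = v t_c = 0.930 m/s × 0.9608 d × 86400 s/d = 77200 m ≈ 77.2 km.

t_c ≈ 0.961 d; D_c ≈ 7.36 mg/L; x_c ≈ 77.2 km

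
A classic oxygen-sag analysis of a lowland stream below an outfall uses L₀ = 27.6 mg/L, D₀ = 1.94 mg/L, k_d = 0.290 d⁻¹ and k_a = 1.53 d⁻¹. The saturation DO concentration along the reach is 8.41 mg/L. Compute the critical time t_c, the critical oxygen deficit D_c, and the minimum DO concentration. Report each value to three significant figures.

t_c = [1/(k_a−k_d)] ln[(k_a/k_d)(1 − D₀(k_a−k_d)/(k_d L₀))]
= [1/(1.53−0.290)] ln[(1.53/0.290)(1 − 1.94×1.240/(0.290×27.6))]
= (1/1.240) ln[5.276 × 0.6995] = 0.8065 × ln(3.690) = 0.8065 × 1.306 = 1.053 d.
L(t_c) = L₀ e^(−k_d t_c) = 27.6 × 0.7369 = 20.34 mg/L, and at the critical point k_a D_c = k_d L, so D_c = (0.290/1.53) × 20.34 = 3.855 mg/L.
Minimum DO = C_s − D_c = 8.41 − 3.855 = 4.555 mg/L.

t_c ≈ 1.05 d; D_c ≈ 3.85 mg/L; min DO ≈ 4.56 mg/L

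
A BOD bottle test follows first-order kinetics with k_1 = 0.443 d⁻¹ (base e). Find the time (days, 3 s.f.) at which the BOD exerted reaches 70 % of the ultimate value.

t ≈ 2.72 d

y/L₀ = 1 − e^(−k_1 t) = 0.70 ⇒ e^(−k_1 t) = 0.300
t = −ln(0.300) / 0.443 = 1.204 / 0.443 = 2.718 d.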